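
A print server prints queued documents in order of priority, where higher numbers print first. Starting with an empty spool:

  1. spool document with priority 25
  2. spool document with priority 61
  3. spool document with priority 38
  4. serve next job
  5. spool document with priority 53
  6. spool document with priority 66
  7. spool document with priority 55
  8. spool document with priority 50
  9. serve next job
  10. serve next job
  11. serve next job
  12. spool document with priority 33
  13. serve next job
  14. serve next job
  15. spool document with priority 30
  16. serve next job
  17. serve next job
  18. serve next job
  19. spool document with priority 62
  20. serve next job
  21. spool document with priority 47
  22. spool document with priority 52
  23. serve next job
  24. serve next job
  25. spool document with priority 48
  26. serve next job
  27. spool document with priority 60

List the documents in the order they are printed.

insert 25 → {25}
insert 61 → {61, 25}
insert 38 → {61, 38, 25}
serve next job → 61; now {38, 25}
insert 53 → {53, 38, 25}
insert 66 → {66, 53, 38, 25}
insert 55 → {66, 55, 53, 38, 25}
insert 50 → {66, 55, 53, 50, 38, 25}
serve next job → 66; now {55, 53, 50, 38, 25}
serve next job → 55; now {53, 50, 38, 25}
serve next job → 53; now {50, 38, 25}
insert 33 → {50, 38, 33, 25}
serve next job → 50; now {38, 33, 25}
serve next job → 38; now {33, 25}
insert 30 → {33, 30, 25}
serve next job → 33; now {30, 25}
serve next job → 30; now {25}
serve next job → 25; now {}
insert 62 → {62}
serve next job → 62; now {}
insert 47 → {47}
insert 52 → {52, 47}
serve next job → 52; now {47}
serve next job → 47; now {}
insert 48 → {48}
serve next job → 48; now {}
insert 60 → {60}

[61, 66, 55, 53, 50, 38, 33, 30, 25, 62, 52, 47, 48]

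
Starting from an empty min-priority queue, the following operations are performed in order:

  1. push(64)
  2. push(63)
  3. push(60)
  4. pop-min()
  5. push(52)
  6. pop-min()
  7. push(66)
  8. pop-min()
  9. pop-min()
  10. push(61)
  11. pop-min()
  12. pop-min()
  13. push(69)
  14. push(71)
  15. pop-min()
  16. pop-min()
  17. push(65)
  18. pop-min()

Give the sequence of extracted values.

60, 52, 63, 64, 61, 66, 69, 71, 65

insert 64 → {64}
insert 63 → {63, 64}
insert 60 → {60, 63, 64}
pop-min → 60; now {63, 64}
insert 52 → {52, 63, 64}
pop-min → 52; now {63, 64}
insert 66 → {63, 64, 66}
pop-min → 63; now {64, 66}
pop-min → 64; now {66}
insert 61 → {61, 66}
pop-min → 61; now {66}
pop-min → 66; now {}
insert 69 → {69}
insert 71 → {69, 71}
pop-min → 69; now {71}
pop-min → 71; now {}
insert 65 → {65}
pop-min → 65; now {}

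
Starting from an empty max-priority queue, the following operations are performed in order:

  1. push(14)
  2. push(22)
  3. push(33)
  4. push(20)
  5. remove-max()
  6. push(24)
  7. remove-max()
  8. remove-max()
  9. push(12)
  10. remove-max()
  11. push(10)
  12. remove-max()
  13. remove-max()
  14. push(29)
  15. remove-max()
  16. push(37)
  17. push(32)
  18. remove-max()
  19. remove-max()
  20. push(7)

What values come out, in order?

insert 14 → {14}
insert 22 → {22, 14}
insert 33 → {33, 22, 14}
insert 20 → {33, 22, 20, 14}
remove-max → 33; now {22, 20, 14}
insert 24 → {24, 22, 20, 14}
remove-max → 24; now {22, 20, 14}
remove-max → 22; now {20, 14}
insert 12 → {20, 14, 12}
remove-max → 20; now {14, 12}
insert 10 → {14, 12, 10}
remove-max → 14; now {12, 10}
remove-max → 12; now {10}
insert 29 → {29, 10}
remove-max → 29; now {10}
insert 37 → {37, 10}
insert 32 → {37, 32, 10}
remove-max → 37; now {32, 10}
remove-max → 32; now {10}
insert 7 → {10, 7}

33, 24, 22, 20, 14, 12, 29, 37, 32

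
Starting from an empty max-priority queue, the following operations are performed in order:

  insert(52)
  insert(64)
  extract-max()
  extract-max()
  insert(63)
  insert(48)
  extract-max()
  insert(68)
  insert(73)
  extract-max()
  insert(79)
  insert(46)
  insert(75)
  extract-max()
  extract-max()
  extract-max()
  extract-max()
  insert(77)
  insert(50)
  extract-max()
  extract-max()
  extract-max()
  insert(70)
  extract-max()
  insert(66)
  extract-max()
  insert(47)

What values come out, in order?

64, 52, 63, 73, 79, 75, 68, 48, 77, 50, 46, 70, 66

insert 52 → {52}
insert 64 → {64, 52}
extract-max → 64; now {52}
extract-max → 52; now {}
insert 63 → {63}
insert 48 → {63, 48}
extract-max → 63; now {48}
insert 68 → {68, 48}
insert 73 → {73, 68, 48}
extract-max → 73; now {68, 48}
insert 79 → {79, 68, 48}
insert 46 → {79, 68, 48, 46}
insert 75 → {79, 75, 68, 48, 46}
extract-max → 79; now {75, 68, 48, 46}
extract-max → 75; now {68, 48, 46}
extract-max → 68; now {48, 46}
extract-max → 48; now {46}
insert 77 → {77, 46}
insert 50 → {77, 50, 46}
extract-max → 77; now {50, 46}
extract-max → 50; now {46}
extract-max → 46; now {}
insert 70 → {70}
extract-max → 70; now {}
insert 66 → {66}
extract-max → 66; now {}
insert 47 → {47}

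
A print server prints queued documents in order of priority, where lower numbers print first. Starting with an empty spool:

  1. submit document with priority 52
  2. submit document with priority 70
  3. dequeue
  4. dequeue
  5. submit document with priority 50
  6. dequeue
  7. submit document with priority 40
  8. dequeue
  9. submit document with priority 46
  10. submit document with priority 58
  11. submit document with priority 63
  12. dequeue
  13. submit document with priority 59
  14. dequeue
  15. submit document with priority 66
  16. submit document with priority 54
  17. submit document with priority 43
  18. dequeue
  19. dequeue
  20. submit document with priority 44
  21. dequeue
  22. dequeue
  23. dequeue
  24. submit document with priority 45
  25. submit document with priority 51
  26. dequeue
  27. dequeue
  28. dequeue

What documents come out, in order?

52, 70, 50, 40, 46, 58, 43, 54, 44, 59, 63, 45, 51, 66

insert 52 → {52}
insert 70 → {52, 70}
dequeue → 52; now {70}
dequeue → 70; now {}
insert 50 → {50}
dequeue → 50; now {}
insert 40 → {40}
dequeue → 40; now {}
insert 46 → {46}
insert 58 → {46, 58}
insert 63 → {46, 58, 63}
dequeue → 46; now {58, 63}
insert 59 → {58, 59, 63}
dequeue → 58; now {59, 63}
insert 66 → {59, 63, 66}
insert 54 → {54, 59, 63, 66}
insert 43 → {43, 54, 59, 63, 66}
dequeue → 43; now {54, 59, 63, 66}
dequeue → 54; now {59, 63, 66}
insert 44 → {44, 59, 63, 66}
dequeue → 44; now {59, 63, 66}
dequeue → 59; now {63, 66}
dequeue → 63; now {66}
insert 45 → {45, 66}
insert 51 → {45, 51, 66}
dequeue → 45; now {51, 66}
dequeue → 51; now {66}
dequeue → 66; now {}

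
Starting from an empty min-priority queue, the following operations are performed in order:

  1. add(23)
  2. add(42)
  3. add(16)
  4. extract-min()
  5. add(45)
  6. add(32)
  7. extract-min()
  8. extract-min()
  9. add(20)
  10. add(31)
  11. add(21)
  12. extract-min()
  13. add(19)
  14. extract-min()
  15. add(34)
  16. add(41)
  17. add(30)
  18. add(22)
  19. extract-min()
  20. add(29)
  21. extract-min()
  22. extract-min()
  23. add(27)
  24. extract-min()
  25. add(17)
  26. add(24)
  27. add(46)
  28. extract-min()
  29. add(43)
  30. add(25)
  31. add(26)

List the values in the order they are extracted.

16, 23, 32, 20, 19, 21, 22, 29, 27, 17

insert 23 → {23}
insert 42 → {23, 42}
insert 16 → {16, 23, 42}
extract-min → 16; now {23, 42}
insert 45 → {23, 42, 45}
insert 32 → {23, 32, 42, 45}
extract-min → 23; now {32, 42, 45}
extract-min → 32; now {42, 45}
insert 20 → {20, 42, 45}
insert 31 → {20, 31, 42, 45}
insert 21 → {20, 21, 31, 42, 45}
extract-min → 20; now {21, 31, 42, 45}
insert 19 → {19, 21, 31, 42, 45}
extract-min → 19; now {21, 31, 42, 45}
insert 34 → {21, 31, 34, 42, 45}
insert 41 → {21, 31, 34, 41, 42, 45}
insert 30 → {21, 30, 31, 34, 41, 42, 45}
insert 22 → {21, 22, 30, 31, 34, 41, 42, 45}
extract-min → 21; now {22, 30, 31, 34, 41, 42, 45}
insert 29 → {22, 29, 30, 31, 34, 41, 42, 45}
extract-min → 22; now {29, 30, 31, 34, 41, 42, 45}
extract-min → 29; now {30, 31, 34, 41, 42, 45}
insert 27 → {27, 30, 31, 34, 41, 42, 45}
extract-min → 27; now {30, 31, 34, 41, 42, 45}
insert 17 → {17, 30, 31, 34, 41, 42, 45}
insert 24 → {17, 24, 30, 31, 34, 41, 42, 45}
insert 46 → {17, 24, 30, 31, 34, 41, 42, 45, 46}
extract-min → 17; now {24, 30, 31, 34, 41, 42, 45, 46}
insert 43 → {24, 30, 31, 34, 41, 42, 43, 45, 46}
insert 25 → {24, 25, 30, 31, 34, 41, 42, 43, 45, 46}
insert 26 → {24, 25, 26, 30, 31, 34, 41, 42, 43, 45, 46}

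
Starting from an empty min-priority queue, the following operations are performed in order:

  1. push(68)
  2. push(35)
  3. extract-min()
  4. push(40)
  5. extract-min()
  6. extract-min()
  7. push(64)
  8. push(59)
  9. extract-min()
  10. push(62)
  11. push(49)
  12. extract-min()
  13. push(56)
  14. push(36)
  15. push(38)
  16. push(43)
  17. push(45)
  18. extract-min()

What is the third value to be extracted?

insert 68 → {68}
insert 35 → {35, 68}
extract-min → 35; now {68}
insert 40 → {40, 68}
extract-min → 40; now {68}
extract-min → 68; now {}
insert 64 → {64}
insert 59 → {59, 64}
extract-min → 59; now {64}
insert 62 → {62, 64}
insert 49 → {49, 62, 64}
extract-min → 49; now {62, 64}
insert 56 → {56, 62, 64}
insert 36 → {36, 56, 62, 64}
insert 38 → {36, 38, 56, 62, 64}
insert 43 → {36, 38, 43, 56, 62, 64}
insert 45 → {36, 38, 43, 45, 56, 62, 64}
extract-min → 36; now {38, 43, 45, 56, 62, 64}

68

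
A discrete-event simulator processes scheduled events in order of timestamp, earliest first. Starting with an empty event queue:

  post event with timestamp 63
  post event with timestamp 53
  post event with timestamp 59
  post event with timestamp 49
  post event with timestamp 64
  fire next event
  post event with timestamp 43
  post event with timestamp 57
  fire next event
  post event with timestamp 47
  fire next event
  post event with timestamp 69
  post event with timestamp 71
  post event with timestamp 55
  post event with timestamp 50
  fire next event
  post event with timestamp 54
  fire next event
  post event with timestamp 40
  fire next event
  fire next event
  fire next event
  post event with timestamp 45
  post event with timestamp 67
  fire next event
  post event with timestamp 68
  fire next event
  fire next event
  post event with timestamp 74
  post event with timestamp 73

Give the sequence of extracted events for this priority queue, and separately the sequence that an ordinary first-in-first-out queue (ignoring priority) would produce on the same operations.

insert 63 → {63}
insert 53 → {53, 63}
insert 59 → {53, 59, 63}
insert 49 → {49, 53, 59, 63}
insert 64 → {49, 53, 59, 63, 64}
fire next event → 49; now {53, 59, 63, 64}
insert 43 → {43, 53, 59, 63, 64}
insert 57 → {43, 53, 57, 59, 63, 64}
fire next event → 43; now {53, 57, 59, 63, 64}
insert 47 → {47, 53, 57, 59, 63, 64}
fire next event → 47; now {53, 57, 59, 63, 64}
insert 69 → {53, 57, 59, 63, 64, 69}
insert 71 → {53, 57, 59, 63, 64, 69, 71}
insert 55 → {53, 55, 57, 59, 63, 64, 69, 71}
insert 50 → {50, 53, 55, 57, 59, 63, 64, 69, 71}
fire next event → 50; now {53, 55, 57, 59, 63, 64, 69, 71}
insert 54 → {53, 54, 55, 57, 59, 63, 64, 69, 71}
fire next event → 53; now {54, 55, 57, 59, 63, 64, 69, 71}
insert 40 → {40, 54, 55, 57, 59, 63, 64, 69, 71}
fire next event → 40; now {54, 55, 57, 59, 63, 64, 69, 71}
fire next event → 54; now {55, 57, 59, 63, 64, 69, 71}
fire next event → 55; now {57, 59, 63, 64, 69, 71}
insert 45 → {45, 57, 59, 63, 64, 69, 71}
insert 67 → {45, 57, 59, 63, 64, 67, 69, 71}
fire next event → 45; now {57, 59, 63, 64, 67, 69, 71}
insert 68 → {57, 59, 63, 64, 67, 68, 69, 71}
fire next event → 57; now {59, 63, 64, 67, 68, 69, 71}
fire next event → 59; now {63, 64, 67, 68, 69, 71}
insert 74 → {63, 64, 67, 68, 69, 71, 74}
insert 73 → {63, 64, 67, 68, 69, 71, 73, 74}

priority queue: 49 → 43 → 47 → 50 → 53 → 40 → 54 → 55 → 45 → 57 → 59; FIFO queue: [63, 53, 59, 49, 64, 43, 57, 47, 69, 71, 55]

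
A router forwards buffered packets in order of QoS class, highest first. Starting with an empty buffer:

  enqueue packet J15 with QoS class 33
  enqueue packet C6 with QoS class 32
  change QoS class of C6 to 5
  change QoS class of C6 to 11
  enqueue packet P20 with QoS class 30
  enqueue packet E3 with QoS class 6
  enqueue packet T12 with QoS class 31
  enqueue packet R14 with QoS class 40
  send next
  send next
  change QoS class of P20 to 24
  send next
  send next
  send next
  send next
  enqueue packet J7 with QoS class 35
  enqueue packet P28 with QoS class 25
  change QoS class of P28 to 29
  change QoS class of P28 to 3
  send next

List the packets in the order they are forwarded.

add J15 (QoS class 33) → {J15:33}
add C6 (QoS class 32) → {J15:33, C6:32}
update C6 to QoS class 5 → {J15:33, C6:5}
update C6 to QoS class 11 → {J15:33, C6:11}
add P20 (QoS class 30) → {J15:33, P20:30, C6:11}
add E3 (QoS class 6) → {J15:33, P20:30, C6:11, E3:6}
add T12 (QoS class 31) → {J15:33, T12:31, P20:30, C6:11, E3:6}
add R14 (QoS class 40) → {R14:40, J15:33, T12:31, P20:30, C6:11, E3:6}
send next → R14; now {J15:33, T12:31, P20:30, C6:11, E3:6}
send next → J15; now {T12:31, P20:30, C6:11, E3:6}
update P20 to QoS class 24 → {T12:31, P20:24, C6:11, E3:6}
send next → T12; now {P20:24, C6:11, E3:6}
send next → P20; now {C6:11, E3:6}
send next → C6; now {E3:6}
send next → E3; now {}
add J7 (QoS class 35) → {J7:35}
add P28 (QoS class 25) → {J7:35, P28:25}
update P28 to QoS class 29 → {J7:35, P28:29}
update P28 to QoS class 3 → {J7:35, P28:3}
send next → J7; now {P28:3}

R14 → J15 → T12 → P20 → C6 → E3 → J7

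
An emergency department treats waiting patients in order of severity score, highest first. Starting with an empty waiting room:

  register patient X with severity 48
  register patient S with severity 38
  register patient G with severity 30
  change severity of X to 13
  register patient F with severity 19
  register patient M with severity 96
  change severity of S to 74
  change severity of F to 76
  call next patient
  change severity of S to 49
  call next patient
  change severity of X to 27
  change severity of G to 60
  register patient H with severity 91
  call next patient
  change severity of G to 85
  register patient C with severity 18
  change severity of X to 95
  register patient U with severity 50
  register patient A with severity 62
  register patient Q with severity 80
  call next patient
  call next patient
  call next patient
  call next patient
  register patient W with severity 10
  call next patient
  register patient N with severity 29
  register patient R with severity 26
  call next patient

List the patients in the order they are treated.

add X (severity 48) → {X:48}
add S (severity 38) → {X:48, S:38}
add G (severity 30) → {X:48, S:38, G:30}
update X to severity 13 → {S:38, G:30, X:13}
add F (severity 19) → {S:38, G:30, F:19, X:13}
add M (severity 96) → {M:96, S:38, G:30, F:19, X:13}
update S to severity 74 → {M:96, S:74, G:30, F:19, X:13}
update F to severity 76 → {M:96, F:76, S:74, G:30, X:13}
call next patient → M; now {F:76, S:74, G:30, X:13}
update S to severity 49 → {F:76, S:49, G:30, X:13}
call next patient → F; now {S:49, G:30, X:13}
update X to severity 27 → {S:49, G:30, X:27}
update G to severity 60 → {G:60, S:49, X:27}
add H (severity 91) → {H:91, G:60, S:49, X:27}
call next patient → H; now {G:60, S:49, X:27}
update G to severity 85 → {G:85, S:49, X:27}
add C (severity 18) → {G:85, S:49, X:27, C:18}
update X to severity 95 → {X:95, G:85, S:49, C:18}
add U (severity 50) → {X:95, G:85, U:50, S:49, C:18}
add A (severity 62) → {X:95, G:85, A:62, U:50, S:49, C:18}
add Q (severity 80) → {X:95, G:85, Q:80, A:62, U:50, S:49, C:18}
call next patient → X; now {G:85, Q:80, A:62, U:50, S:49, C:18}
call next patient → G; now {Q:80, A:62, U:50, S:49, C:18}
call next patient → Q; now {A:62, U:50, S:49, C:18}
call next patient → A; now {U:50, S:49, C:18}
add W (severity 10) → {U:50, S:49, C:18, W:10}
call next patient → U; now {S:49, C:18, W:10}
add N (severity 29) → {S:49, N:29, C:18, W:10}
add R (severity 26) → {S:49, N:29, R:26, C:18, W:10}
call next patient → S; now {N:29, R:26, C:18, W:10}

[M, F, H, X, G, Q, A, U, S]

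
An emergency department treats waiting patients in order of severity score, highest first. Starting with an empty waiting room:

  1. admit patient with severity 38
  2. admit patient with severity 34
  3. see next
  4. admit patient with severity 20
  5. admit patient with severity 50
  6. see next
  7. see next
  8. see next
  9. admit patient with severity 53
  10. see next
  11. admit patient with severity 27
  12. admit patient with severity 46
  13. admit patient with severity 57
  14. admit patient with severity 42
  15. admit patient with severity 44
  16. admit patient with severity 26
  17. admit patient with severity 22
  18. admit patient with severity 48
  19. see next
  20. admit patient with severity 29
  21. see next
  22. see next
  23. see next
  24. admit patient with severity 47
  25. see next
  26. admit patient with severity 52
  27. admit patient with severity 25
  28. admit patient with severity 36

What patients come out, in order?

38 → 50 → 34 → 20 → 53 → 57 → 48 → 46 → 44 → 47

insert 38 → {38}
insert 34 → {38, 34}
see next → 38; now {34}
insert 20 → {34, 20}
insert 50 → {50, 34, 20}
see next → 50; now {34, 20}
see next → 34; now {20}
see next → 20; now {}
insert 53 → {53}
see next → 53; now {}
insert 27 → {27}
insert 46 → {46, 27}
insert 57 → {57, 46, 27}
insert 42 → {57, 46, 42, 27}
insert 44 → {57, 46, 44, 42, 27}
insert 26 → {57, 46, 44, 42, 27, 26}
insert 22 → {57, 46, 44, 42, 27, 26, 22}
insert 48 → {57, 48, 46, 44, 42, 27, 26, 22}
see next → 57; now {48, 46, 44, 42, 27, 26, 22}
insert 29 → {48, 46, 44, 42, 29, 27, 26, 22}
see next → 48; now {46, 44, 42, 29, 27, 26, 22}
see next → 46; now {44, 42, 29, 27, 26, 22}
see next → 44; now {42, 29, 27, 26, 22}
insert 47 → {47, 42, 29, 27, 26, 22}
see next → 47; now {42, 29, 27, 26, 22}
insert 52 → {52, 42, 29, 27, 26, 22}
insert 25 → {52, 42, 29, 27, 26, 25, 22}
insert 36 → {52, 42, 36, 29, 27, 26, 25, 22}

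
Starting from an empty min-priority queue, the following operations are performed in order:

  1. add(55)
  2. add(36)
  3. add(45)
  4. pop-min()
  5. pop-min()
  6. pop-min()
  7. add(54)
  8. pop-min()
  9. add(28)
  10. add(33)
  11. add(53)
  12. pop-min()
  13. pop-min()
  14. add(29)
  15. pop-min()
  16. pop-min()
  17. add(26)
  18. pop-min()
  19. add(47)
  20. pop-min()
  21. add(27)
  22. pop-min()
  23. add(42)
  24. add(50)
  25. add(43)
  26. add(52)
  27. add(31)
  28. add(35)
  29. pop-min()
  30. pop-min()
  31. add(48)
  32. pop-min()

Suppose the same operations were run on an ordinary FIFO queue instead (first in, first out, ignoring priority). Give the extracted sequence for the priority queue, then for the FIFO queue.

priority queue: [36, 45, 55, 54, 28, 33, 29, 53, 26, 47, 27, 31, 35, 42]; FIFO queue: 55 → 36 → 45 → 54 → 28 → 33 → 53 → 29 → 26 → 47 → 27 → 42 → 50 → 43

insert 55 → {55}
insert 36 → {36, 55}
insert 45 → {36, 45, 55}
pop-min → 36; now {45, 55}
pop-min → 45; now {55}
pop-min → 55; now {}
insert 54 → {54}
pop-min → 54; now {}
insert 28 → {28}
insert 33 → {28, 33}
insert 53 → {28, 33, 53}
pop-min → 28; now {33, 53}
pop-min → 33; now {53}
insert 29 → {29, 53}
pop-min → 29; now {53}
pop-min → 53; now {}
insert 26 → {26}
pop-min → 26; now {}
insert 47 → {47}
pop-min → 47; now {}
insert 27 → {27}
pop-min → 27; now {}
insert 42 → {42}
insert 50 → {42, 50}
insert 43 → {42, 43, 50}
insert 52 → {42, 43, 50, 52}
insert 31 → {31, 42, 43, 50, 52}
insert 35 → {31, 35, 42, 43, 50, 52}
pop-min → 31; now {35, 42, 43, 50, 52}
pop-min → 35; now {42, 43, 50, 52}
insert 48 → {42, 43, 48, 50, 52}
pop-min → 42; now {43, 48, 50, 52}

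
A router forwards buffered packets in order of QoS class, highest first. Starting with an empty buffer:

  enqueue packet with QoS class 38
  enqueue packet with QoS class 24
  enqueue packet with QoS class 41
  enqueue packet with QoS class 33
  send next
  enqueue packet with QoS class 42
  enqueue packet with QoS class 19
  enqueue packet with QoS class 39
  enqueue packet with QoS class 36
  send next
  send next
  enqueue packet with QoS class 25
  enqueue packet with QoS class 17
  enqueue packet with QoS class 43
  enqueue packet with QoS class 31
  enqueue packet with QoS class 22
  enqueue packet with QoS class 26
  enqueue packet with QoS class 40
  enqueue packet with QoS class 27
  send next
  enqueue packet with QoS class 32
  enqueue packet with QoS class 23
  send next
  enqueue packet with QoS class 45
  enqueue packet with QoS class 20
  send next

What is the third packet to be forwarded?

39

insert 38 → {38}
insert 24 → {38, 24}
insert 41 → {41, 38, 24}
insert 33 → {41, 38, 33, 24}
send next → 41; now {38, 33, 24}
insert 42 → {42, 38, 33, 24}
insert 19 → {42, 38, 33, 24, 19}
insert 39 → {42, 39, 38, 33, 24, 19}
insert 36 → {42, 39, 38, 36, 33, 24, 19}
send next → 42; now {39, 38, 36, 33, 24, 19}
send next → 39; now {38, 36, 33, 24, 19}
insert 25 → {38, 36, 33, 25, 24, 19}
insert 17 → {38, 36, 33, 25, 24, 19, 17}
insert 43 → {43, 38, 36, 33, 25, 24, 19, 17}
insert 31 → {43, 38, 36, 33, 31, 25, 24, 19, 17}
insert 22 → {43, 38, 36, 33, 31, 25, 24, 22, 19, 17}
insert 26 → {43, 38, 36, 33, 31, 26, 25, 24, 22, 19, 17}
insert 40 → {43, 40, 38, 36, 33, 31, 26, 25, 24, 22, 19, 17}
insert 27 → {43, 40, 38, 36, 33, 31, 27, 26, 25, 24, 22, 19, 17}
send next → 43; now {40, 38, 36, 33, 31, 27, 26, 25, 24, 22, 19, 17}
insert 32 → {40, 38, 36, 33, 32, 31, 27, 26, 25, 24, 22, 19, 17}
insert 23 → {40, 38, 36, 33, 32, 31, 27, 26, 25, 24, 23, 22, 19, 17}
send next → 40; now {38, 36, 33, 32, 31, 27, 26, 25, 24, 23, 22, 19, 17}
insert 45 → {45, 38, 36, 33, 32, 31, 27, 26, 25, 24, 23, 22, 19, 17}
insert 20 → {45, 38, 36, 33, 32, 31, 27, 26, 25, 24, 23, 22, 20, 19, 17}
send next → 45; now {38, 36, 33, 32, 31, 27, 26, 25, 24, 23, 22, 20, 19, 17}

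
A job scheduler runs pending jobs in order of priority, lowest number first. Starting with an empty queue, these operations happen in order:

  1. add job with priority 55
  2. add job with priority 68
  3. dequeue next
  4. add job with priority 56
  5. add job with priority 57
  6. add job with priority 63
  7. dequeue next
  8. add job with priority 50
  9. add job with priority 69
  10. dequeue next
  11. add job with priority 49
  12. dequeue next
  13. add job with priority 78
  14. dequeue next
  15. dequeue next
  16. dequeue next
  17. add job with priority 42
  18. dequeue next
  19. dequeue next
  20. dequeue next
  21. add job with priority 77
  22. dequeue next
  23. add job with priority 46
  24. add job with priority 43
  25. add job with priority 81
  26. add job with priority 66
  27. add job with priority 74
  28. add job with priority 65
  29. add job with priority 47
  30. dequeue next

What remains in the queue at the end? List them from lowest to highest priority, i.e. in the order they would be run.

46 → 47 → 65 → 66 → 74 → 81

insert 55 → {55}
insert 68 → {55, 68}
dequeue next → 55; now {68}
insert 56 → {56, 68}
insert 57 → {56, 57, 68}
insert 63 → {56, 57, 63, 68}
dequeue next → 56; now {57, 63, 68}
insert 50 → {50, 57, 63, 68}
insert 69 → {50, 57, 63, 68, 69}
dequeue next → 50; now {57, 63, 68, 69}
insert 49 → {49, 57, 63, 68, 69}
dequeue next → 49; now {57, 63, 68, 69}
insert 78 → {57, 63, 68, 69, 78}
dequeue next → 57; now {63, 68, 69, 78}
dequeue next → 63; now {68, 69, 78}
dequeue next → 68; now {69, 78}
insert 42 → {42, 69, 78}
dequeue next → 42; now {69, 78}
dequeue next → 69; now {78}
dequeue next → 78; now {}
insert 77 → {77}
dequeue next → 77; now {}
insert 46 → {46}
insert 43 → {43, 46}
insert 81 → {43, 46, 81}
insert 66 → {43, 46, 66, 81}
insert 74 → {43, 46, 66, 74, 81}
insert 65 → {43, 46, 65, 66, 74, 81}
insert 47 → {43, 46, 47, 65, 66, 74, 81}
dequeue next → 43; now {46, 47, 65, 66, 74, 81}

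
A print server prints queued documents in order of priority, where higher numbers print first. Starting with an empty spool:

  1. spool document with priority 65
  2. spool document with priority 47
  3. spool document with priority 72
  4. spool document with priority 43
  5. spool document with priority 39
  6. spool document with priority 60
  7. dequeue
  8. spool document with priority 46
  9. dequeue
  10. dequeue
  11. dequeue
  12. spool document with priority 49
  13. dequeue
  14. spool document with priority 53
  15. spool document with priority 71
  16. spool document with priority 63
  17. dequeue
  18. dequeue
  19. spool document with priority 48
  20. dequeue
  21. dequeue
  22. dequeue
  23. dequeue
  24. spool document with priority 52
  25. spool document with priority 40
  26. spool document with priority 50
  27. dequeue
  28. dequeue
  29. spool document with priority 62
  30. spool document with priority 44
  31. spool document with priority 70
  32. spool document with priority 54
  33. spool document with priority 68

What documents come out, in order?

[72, 65, 60, 47, 49, 71, 63, 53, 48, 46, 43, 52, 50]

insert 65 → {65}
insert 47 → {65, 47}
insert 72 → {72, 65, 47}
insert 43 → {72, 65, 47, 43}
insert 39 → {72, 65, 47, 43, 39}
insert 60 → {72, 65, 60, 47, 43, 39}
dequeue → 72; now {65, 60, 47, 43, 39}
insert 46 → {65, 60, 47, 46, 43, 39}
dequeue → 65; now {60, 47, 46, 43, 39}
dequeue → 60; now {47, 46, 43, 39}
dequeue → 47; now {46, 43, 39}
insert 49 → {49, 46, 43, 39}
dequeue → 49; now {46, 43, 39}
insert 53 → {53, 46, 43, 39}
insert 71 → {71, 53, 46, 43, 39}
insert 63 → {71, 63, 53, 46, 43, 39}
dequeue → 71; now {63, 53, 46, 43, 39}
dequeue → 63; now {53, 46, 43, 39}
insert 48 → {53, 48, 46, 43, 39}
dequeue → 53; now {48, 46, 43, 39}
dequeue → 48; now {46, 43, 39}
dequeue → 46; now {43, 39}
dequeue → 43; now {39}
insert 52 → {52, 39}
insert 40 → {52, 40, 39}
insert 50 → {52, 50, 40, 39}
dequeue → 52; now {50, 40, 39}
dequeue → 50; now {40, 39}
insert 62 → {62, 40, 39}
insert 44 → {62, 44, 40, 39}
insert 70 → {70, 62, 44, 40, 39}
insert 54 → {70, 62, 54, 44, 40, 39}
insert 68 → {70, 68, 62, 54, 44, 40, 39}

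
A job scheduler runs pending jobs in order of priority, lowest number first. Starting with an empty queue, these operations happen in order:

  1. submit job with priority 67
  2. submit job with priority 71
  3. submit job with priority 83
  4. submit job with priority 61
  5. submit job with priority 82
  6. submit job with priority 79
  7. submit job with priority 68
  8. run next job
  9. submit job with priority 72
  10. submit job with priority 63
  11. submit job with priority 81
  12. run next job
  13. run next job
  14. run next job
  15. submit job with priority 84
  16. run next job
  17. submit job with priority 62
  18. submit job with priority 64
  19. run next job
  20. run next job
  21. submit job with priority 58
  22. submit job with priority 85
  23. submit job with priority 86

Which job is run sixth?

62

insert 67 → {67}
insert 71 → {67, 71}
insert 83 → {67, 71, 83}
insert 61 → {61, 67, 71, 83}
insert 82 → {61, 67, 71, 82, 83}
insert 79 → {61, 67, 71, 79, 82, 83}
insert 68 → {61, 67, 68, 71, 79, 82, 83}
run next job → 61; now {67, 68, 71, 79, 82, 83}
insert 72 → {67, 68, 71, 72, 79, 82, 83}
insert 63 → {63, 67, 68, 71, 72, 79, 82, 83}
insert 81 → {63, 67, 68, 71, 72, 79, 81, 82, 83}
run next job → 63; now {67, 68, 71, 72, 79, 81, 82, 83}
run next job → 67; now {68, 71, 72, 79, 81, 82, 83}
run next job → 68; now {71, 72, 79, 81, 82, 83}
insert 84 → {71, 72, 79, 81, 82, 83, 84}
run next job → 71; now {72, 79, 81, 82, 83, 84}
insert 62 → {62, 72, 79, 81, 82, 83, 84}
insert 64 → {62, 64, 72, 79, 81, 82, 83, 84}
run next job → 62; now {64, 72, 79, 81, 82, 83, 84}
run next job → 64; now {72, 79, 81, 82, 83, 84}
insert 58 → {58, 72, 79, 81, 82, 83, 84}
insert 85 → {58, 72, 79, 81, 82, 83, 84, 85}
insert 86 → {58, 72, 79, 81, 82, 83, 84, 85, 86}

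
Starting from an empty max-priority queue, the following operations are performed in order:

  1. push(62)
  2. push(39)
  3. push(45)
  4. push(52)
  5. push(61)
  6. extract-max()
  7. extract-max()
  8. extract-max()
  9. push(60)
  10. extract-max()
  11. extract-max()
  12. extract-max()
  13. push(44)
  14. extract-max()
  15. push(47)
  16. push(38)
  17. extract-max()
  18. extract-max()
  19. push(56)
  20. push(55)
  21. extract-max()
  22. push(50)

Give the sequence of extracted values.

insert 62 → {62}
insert 39 → {62, 39}
insert 45 → {62, 45, 39}
insert 52 → {62, 52, 45, 39}
insert 61 → {62, 61, 52, 45, 39}
extract-max → 62; now {61, 52, 45, 39}
extract-max → 61; now {52, 45, 39}
extract-max → 52; now {45, 39}
insert 60 → {60, 45, 39}
extract-max → 60; now {45, 39}
extract-max → 45; now {39}
extract-max → 39; now {}
insert 44 → {44}
extract-max → 44; now {}
insert 47 → {47}
insert 38 → {47, 38}
extract-max → 47; now {38}
extract-max → 38; now {}
insert 56 → {56}
insert 55 → {56, 55}
extract-max → 56; now {55}
insert 50 → {55, 50}

[62, 61, 52, 60, 45, 39, 44, 47, 38, 56]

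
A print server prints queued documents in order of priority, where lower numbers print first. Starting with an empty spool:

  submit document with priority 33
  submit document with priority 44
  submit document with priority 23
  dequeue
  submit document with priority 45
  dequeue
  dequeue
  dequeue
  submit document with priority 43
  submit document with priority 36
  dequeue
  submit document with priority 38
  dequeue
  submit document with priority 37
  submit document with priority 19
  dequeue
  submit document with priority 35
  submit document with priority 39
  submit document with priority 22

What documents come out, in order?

insert 33 → {33}
insert 44 → {33, 44}
insert 23 → {23, 33, 44}
dequeue → 23; now {33, 44}
insert 45 → {33, 44, 45}
dequeue → 33; now {44, 45}
dequeue → 44; now {45}
dequeue → 45; now {}
insert 43 → {43}
insert 36 → {36, 43}
dequeue → 36; now {43}
insert 38 → {38, 43}
dequeue → 38; now {43}
insert 37 → {37, 43}
insert 19 → {19, 37, 43}
dequeue → 19; now {37, 43}
insert 35 → {35, 37, 43}
insert 39 → {35, 37, 39, 43}
insert 22 → {22, 35, 37, 39, 43}

23, 33, 44, 45, 36, 38, 19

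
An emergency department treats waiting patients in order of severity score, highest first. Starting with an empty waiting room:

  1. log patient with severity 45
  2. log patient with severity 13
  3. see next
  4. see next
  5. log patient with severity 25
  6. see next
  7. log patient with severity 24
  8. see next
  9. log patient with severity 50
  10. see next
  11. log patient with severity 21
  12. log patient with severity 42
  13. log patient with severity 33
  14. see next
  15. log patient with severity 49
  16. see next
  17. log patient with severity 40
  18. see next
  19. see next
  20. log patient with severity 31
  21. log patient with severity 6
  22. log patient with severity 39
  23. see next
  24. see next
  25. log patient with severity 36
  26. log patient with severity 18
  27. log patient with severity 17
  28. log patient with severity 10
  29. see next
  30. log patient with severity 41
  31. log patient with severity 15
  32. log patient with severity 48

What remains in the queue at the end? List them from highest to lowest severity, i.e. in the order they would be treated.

insert 45 → {45}
insert 13 → {45, 13}
see next → 45; now {13}
see next → 13; now {}
insert 25 → {25}
see next → 25; now {}
insert 24 → {24}
see next → 24; now {}
insert 50 → {50}
see next → 50; now {}
insert 21 → {21}
insert 42 → {42, 21}
insert 33 → {42, 33, 21}
see next → 42; now {33, 21}
insert 49 → {49, 33, 21}
see next → 49; now {33, 21}
insert 40 → {40, 33, 21}
see next → 40; now {33, 21}
see next → 33; now {21}
insert 31 → {31, 21}
insert 6 → {31, 21, 6}
insert 39 → {39, 31, 21, 6}
see next → 39; now {31, 21, 6}
see next → 31; now {21, 6}
insert 36 → {36, 21, 6}
insert 18 → {36, 21, 18, 6}
insert 17 → {36, 21, 18, 17, 6}
insert 10 → {36, 21, 18, 17, 10, 6}
see next → 36; now {21, 18, 17, 10, 6}
insert 41 → {41, 21, 18, 17, 10, 6}
insert 15 → {41, 21, 18, 17, 15, 10, 6}
insert 48 → {48, 41, 21, 18, 17, 15, 10, 6}

48, 41, 21, 18, 17, 15, 10, 6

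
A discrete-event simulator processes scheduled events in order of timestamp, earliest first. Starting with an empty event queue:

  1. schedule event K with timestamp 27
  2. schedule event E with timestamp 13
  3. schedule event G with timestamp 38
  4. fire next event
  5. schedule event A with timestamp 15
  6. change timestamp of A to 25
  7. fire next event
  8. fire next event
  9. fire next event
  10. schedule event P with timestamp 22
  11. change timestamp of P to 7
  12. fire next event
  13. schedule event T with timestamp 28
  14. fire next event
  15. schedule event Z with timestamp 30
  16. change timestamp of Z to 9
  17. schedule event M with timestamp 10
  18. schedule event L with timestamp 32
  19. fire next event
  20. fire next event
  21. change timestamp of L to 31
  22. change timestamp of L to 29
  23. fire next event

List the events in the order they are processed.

add K (timestamp 27) → {K:27}
add E (timestamp 13) → {E:13, K:27}
add G (timestamp 38) → {E:13, K:27, G:38}
fire next event → E; now {K:27, G:38}
add A (timestamp 15) → {A:15, K:27, G:38}
update A to timestamp 25 → {A:25, K:27, G:38}
fire next event → A; now {K:27, G:38}
fire next event → K; now {G:38}
fire next event → G; now {}
add P (timestamp 22) → {P:22}
update P to timestamp 7 → {P:7}
fire next event → P; now {}
add T (timestamp 28) → {T:28}
fire next event → T; now {}
add Z (timestamp 30) → {Z:30}
update Z to timestamp 9 → {Z:9}
add M (timestamp 10) → {Z:9, M:10}
add L (timestamp 32) → {Z:9, M:10, L:32}
fire next event → Z; now {M:10, L:32}
fire next event → M; now {L:32}
update L to timestamp 31 → {L:31}
update L to timestamp 29 → {L:29}
fire next event → L; now {}

E, A, K, G, P, T, Z, M, L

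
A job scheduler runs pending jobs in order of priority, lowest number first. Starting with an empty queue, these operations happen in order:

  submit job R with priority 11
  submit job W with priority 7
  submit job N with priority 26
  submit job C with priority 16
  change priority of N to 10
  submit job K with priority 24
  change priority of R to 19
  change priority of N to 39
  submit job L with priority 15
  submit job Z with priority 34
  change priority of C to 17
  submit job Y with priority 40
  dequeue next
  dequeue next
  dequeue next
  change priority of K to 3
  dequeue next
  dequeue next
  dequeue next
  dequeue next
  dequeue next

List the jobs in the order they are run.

W, L, C, K, R, Z, N, Y

add R (priority 11) → {R:11}
add W (priority 7) → {W:7, R:11}
add N (priority 26) → {W:7, R:11, N:26}
add C (priority 16) → {W:7, R:11, C:16, N:26}
update N to priority 10 → {W:7, N:10, R:11, C:16}
add K (priority 24) → {W:7, N:10, R:11, C:16, K:24}
update R to priority 19 → {W:7, N:10, C:16, R:19, K:24}
update N to priority 39 → {W:7, C:16, R:19, K:24, N:39}
add L (priority 15) → {W:7, L:15, C:16, R:19, K:24, N:39}
add Z (priority 34) → {W:7, L:15, C:16, R:19, K:24, Z:34, N:39}
update C to priority 17 → {W:7, L:15, C:17, R:19, K:24, Z:34, N:39}
add Y (priority 40) → {W:7, L:15, C:17, R:19, K:24, Z:34, N:39, Y:40}
dequeue next → W; now {L:15, C:17, R:19, K:24, Z:34, N:39, Y:40}
dequeue next → L; now {C:17, R:19, K:24, Z:34, N:39, Y:40}
dequeue next → C; now {R:19, K:24, Z:34, N:39, Y:40}
update K to priority 3 → {K:3, R:19, Z:34, N:39, Y:40}
dequeue next → K; now {R:19, Z:34, N:39, Y:40}
dequeue next → R; now {Z:34, N:39, Y:40}
dequeue next → Z; now {N:39, Y:40}
dequeue next → N; now {Y:40}
dequeue next → Y; now {}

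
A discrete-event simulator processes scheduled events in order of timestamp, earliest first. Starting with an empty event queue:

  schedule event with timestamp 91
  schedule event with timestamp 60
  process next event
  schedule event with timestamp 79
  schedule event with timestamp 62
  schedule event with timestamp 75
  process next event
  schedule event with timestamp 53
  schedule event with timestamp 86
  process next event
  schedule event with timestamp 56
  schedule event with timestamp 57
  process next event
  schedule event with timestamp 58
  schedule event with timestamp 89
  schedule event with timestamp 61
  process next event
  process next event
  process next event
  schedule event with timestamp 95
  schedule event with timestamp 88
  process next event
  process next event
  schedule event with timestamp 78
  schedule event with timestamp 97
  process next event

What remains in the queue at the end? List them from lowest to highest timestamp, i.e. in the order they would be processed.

[86, 88, 89, 91, 95, 97]

insert 91 → {91}
insert 60 → {60, 91}
process next event → 60; now {91}
insert 79 → {79, 91}
insert 62 → {62, 79, 91}
insert 75 → {62, 75, 79, 91}
process next event → 62; now {75, 79, 91}
insert 53 → {53, 75, 79, 91}
insert 86 → {53, 75, 79, 86, 91}
process next event → 53; now {75, 79, 86, 91}
insert 56 → {56, 75, 79, 86, 91}
insert 57 → {56, 57, 75, 79, 86, 91}
process next event → 56; now {57, 75, 79, 86, 91}
insert 58 → {57, 58, 75, 79, 86, 91}
insert 89 → {57, 58, 75, 79, 86, 89, 91}
insert 61 → {57, 58, 61, 75, 79, 86, 89, 91}
process next event → 57; now {58, 61, 75, 79, 86, 89, 91}
process next event → 58; now {61, 75, 79, 86, 89, 91}
process next event → 61; now {75, 79, 86, 89, 91}
insert 95 → {75, 79, 86, 89, 91, 95}
insert 88 → {75, 79, 86, 88, 89, 91, 95}
process next event → 75; now {79, 86, 88, 89, 91, 95}
process next event → 79; now {86, 88, 89, 91, 95}
insert 78 → {78, 86, 88, 89, 91, 95}
insert 97 → {78, 86, 88, 89, 91, 95, 97}
process next event → 78; now {86, 88, 89, 91, 95, 97}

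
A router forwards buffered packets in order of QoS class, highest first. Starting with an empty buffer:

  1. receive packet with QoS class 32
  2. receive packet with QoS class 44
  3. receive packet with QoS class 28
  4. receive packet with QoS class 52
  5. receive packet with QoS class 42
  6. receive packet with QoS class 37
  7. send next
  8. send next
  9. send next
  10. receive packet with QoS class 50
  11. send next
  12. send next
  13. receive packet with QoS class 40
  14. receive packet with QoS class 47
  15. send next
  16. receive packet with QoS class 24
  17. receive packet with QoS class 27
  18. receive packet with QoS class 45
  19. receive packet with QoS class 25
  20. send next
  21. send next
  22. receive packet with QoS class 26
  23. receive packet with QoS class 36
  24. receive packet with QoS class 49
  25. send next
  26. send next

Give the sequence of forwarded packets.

insert 32 → {32}
insert 44 → {44, 32}
insert 28 → {44, 32, 28}
insert 52 → {52, 44, 32, 28}
insert 42 → {52, 44, 42, 32, 28}
insert 37 → {52, 44, 42, 37, 32, 28}
send next → 52; now {44, 42, 37, 32, 28}
send next → 44; now {42, 37, 32, 28}
send next → 42; now {37, 32, 28}
insert 50 → {50, 37, 32, 28}
send next → 50; now {37, 32, 28}
send next → 37; now {32, 28}
insert 40 → {40, 32, 28}
insert 47 → {47, 40, 32, 28}
send next → 47; now {40, 32, 28}
insert 24 → {40, 32, 28, 24}
insert 27 → {40, 32, 28, 27, 24}
insert 45 → {45, 40, 32, 28, 27, 24}
insert 25 → {45, 40, 32, 28, 27, 25, 24}
send next → 45; now {40, 32, 28, 27, 25, 24}
send next → 40; now {32, 28, 27, 25, 24}
insert 26 → {32, 28, 27, 26, 25, 24}
insert 36 → {36, 32, 28, 27, 26, 25, 24}
insert 49 → {49, 36, 32, 28, 27, 26, 25, 24}
send next → 49; now {36, 32, 28, 27, 26, 25, 24}
send next → 36; now {32, 28, 27, 26, 25, 24}

52 → 44 → 42 → 50 → 37 → 47 → 45 → 40 → 49 → 36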